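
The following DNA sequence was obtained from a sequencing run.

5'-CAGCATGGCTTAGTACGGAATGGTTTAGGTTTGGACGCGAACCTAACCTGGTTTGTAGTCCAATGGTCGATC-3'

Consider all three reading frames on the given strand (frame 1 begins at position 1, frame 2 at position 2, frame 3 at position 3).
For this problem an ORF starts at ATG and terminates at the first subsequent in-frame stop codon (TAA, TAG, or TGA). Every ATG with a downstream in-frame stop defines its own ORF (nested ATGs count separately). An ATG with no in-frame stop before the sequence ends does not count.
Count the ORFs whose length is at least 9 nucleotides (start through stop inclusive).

Frame 1: CAG CAT GGC TTA GTA CGG AAT GGT TTA GGT TTG GAC GCG AAC CTA ACC TGG TTT GTA GTC CAA TGG TCG ATC — no ATG→stop ORF.
Frame 2: AGC ATG GCT TAG TAC GGA ATG GTT TAG GTT TGG ACG CGA ACC TAA CCT GGT TTG TAG TCC AAT GGT CGA — ATG at 5, stop TAG at 11 → 9 nt; ATG at 20, stop TAG at 26 → 9 nt.
Frame 3: GCA TGG CTT AGT ACG GAA TGG TTT AGG TTT GGA CGC GAA CCT AAC CTG GTT TGT AGT CCA ATG GTC GAT — no ATG→stop ORF.
ORFs ≥ 9 nucleotides: frame 2 5–13 (9 nucleotides), frame 2 20–28 (9 nucleotides). Count = 2.

2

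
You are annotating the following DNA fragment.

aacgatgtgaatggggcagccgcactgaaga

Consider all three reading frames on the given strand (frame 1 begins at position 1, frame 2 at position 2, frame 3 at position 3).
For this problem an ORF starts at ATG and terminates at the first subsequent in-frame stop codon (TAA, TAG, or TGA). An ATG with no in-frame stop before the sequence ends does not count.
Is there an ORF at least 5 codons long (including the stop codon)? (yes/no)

Frame 1: AAC GAT GTG AAT GGG GCA GCC GCA CTG AAG — no ATG→stop ORF.
Frame 2: ACG ATG TGA ATG GGG CAG CCG CAC TGA AGA — ATG at 5, stop TGA at 8 → 6 nt; ATG at 11, stop TGA at 26 → 18 nt.
Frame 3: CGA TGT GAA TGG GGC AGC CGC ACT GAA — no ATG→stop ORF.
Frame 2 has an ORF of 6 codons (positions 11–28) ≥ 5, so yes.

yes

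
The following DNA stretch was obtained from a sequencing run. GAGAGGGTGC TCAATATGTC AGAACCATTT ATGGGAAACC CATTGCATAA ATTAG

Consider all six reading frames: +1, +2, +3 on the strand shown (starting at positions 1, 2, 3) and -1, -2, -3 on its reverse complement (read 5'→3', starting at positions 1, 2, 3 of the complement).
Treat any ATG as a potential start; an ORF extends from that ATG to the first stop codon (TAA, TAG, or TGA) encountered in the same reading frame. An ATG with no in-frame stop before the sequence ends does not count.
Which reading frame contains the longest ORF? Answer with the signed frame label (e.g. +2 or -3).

-2

Reverse complement (5'→3'): CTAATTTATGCAATGGGTTTCCCATAAATGGTTCTGACATATTGAGCACCCTCTC
Frame +1: GAG AGG GTG CTC AAT ATG TCA GAA CCA TTT ATG GGA AAC CCA TTG CAT AAA TTA — no ATG→stop ORF.
Frame +2: AGA GGG TGC TCA ATA TGT CAG AAC CAT TTA TGG GAA ACC CAT TGC ATA AAT TAG — no ATG→stop ORF.
Frame +3: GAG GGT GCT CAA TAT GTC AGA ACC ATT TAT GGG AAA CCC ATT GCA TAA ATT — no ATG→stop ORF.
Frame -1: CTA ATT TAT GCA ATG GGT TTC CCA TAA ATG GTT CTG ACA TAT TGA GCA CCC TCT — ATG at 13, stop TAA at 25 → 15 nt; ATG at 28, stop TGA at 43 → 18 nt.
Frame -2: TAA TTT ATG CAA TGG GTT TCC CAT AAA TGG TTC TGA CAT ATT GAG CAC CCT CTC — ATG at 8, stop TGA at 35 → 30 nt.
Frame -3: AAT TTA TGC AAT GGG TTT CCC ATA AAT GGT TCT GAC ATA TTG AGC ACC CTC — no ATG→stop ORF.
Longest ORF is 30 nt in frame -2 (positions 8–37).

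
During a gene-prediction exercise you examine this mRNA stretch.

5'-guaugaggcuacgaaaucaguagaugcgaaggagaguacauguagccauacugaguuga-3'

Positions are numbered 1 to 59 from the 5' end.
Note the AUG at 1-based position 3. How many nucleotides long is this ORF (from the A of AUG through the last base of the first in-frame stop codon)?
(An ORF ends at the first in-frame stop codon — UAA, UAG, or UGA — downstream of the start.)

21

Codons from position 3: AUG (3–5), AGG (6–8), CUA (9–11), CGA (12–14), AAU (15–17), CAG (18–20), UAG (21–23).
UAG is the first in-frame stop; ORF spans 3–23, 21 nucleotides.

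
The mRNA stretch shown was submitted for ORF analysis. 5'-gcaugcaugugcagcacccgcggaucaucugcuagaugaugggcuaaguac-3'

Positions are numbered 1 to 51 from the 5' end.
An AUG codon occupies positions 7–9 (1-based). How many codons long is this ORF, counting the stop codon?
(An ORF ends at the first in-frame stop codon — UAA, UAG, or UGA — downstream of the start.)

11

Codons from position 7: AUG (7–9), UGC (10–12), AGC (13–15), ACC (16–18), CGC (19–21), GGA (22–24), UCA (25–27), UCU (28–30), GCU (31–33), AGA (34–36), UGA (37–39).
UGA is the first in-frame stop; that's 11 codons including the stop.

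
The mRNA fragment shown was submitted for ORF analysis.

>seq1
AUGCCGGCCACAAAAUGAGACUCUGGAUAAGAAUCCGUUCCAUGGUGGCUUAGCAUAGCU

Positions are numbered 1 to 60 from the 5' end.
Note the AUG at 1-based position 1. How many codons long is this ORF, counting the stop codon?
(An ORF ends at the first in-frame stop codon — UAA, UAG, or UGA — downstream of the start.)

6

Codons from position 1: AUG (1–3), CCG (4–6), GCC (7–9), ACA (10–12), AAA (13–15), UGA (16–18).
UGA is the first in-frame stop; that's 6 codons including the stop.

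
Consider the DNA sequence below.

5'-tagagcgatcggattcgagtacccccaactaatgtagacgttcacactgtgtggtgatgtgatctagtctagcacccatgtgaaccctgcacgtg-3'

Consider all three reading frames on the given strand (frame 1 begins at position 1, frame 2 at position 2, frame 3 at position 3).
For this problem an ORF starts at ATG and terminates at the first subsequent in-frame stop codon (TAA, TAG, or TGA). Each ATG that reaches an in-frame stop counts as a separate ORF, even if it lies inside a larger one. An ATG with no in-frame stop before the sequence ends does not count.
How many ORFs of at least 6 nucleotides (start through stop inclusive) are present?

Frame 1: TAG AGC GAT CGG ATT CGA GTA CCC CCA ACT AAT GTA GAC GTT CAC ACT GTG TGG TGA TGT GAT CTA GTC TAG CAC CCA TGT GAA CCC TGC ACG — no ATG→stop ORF.
Frame 2: AGA GCG ATC GGA TTC GAG TAC CCC CAA CTA ATG TAG ACG TTC ACA CTG TGT GGT GAT GTG ATC TAG TCT AGC ACC CAT GTG AAC CCT GCA CGT — ATG at 32, stop TAG at 35 → 6 nt.
Frame 3: GAG CGA TCG GAT TCG AGT ACC CCC AAC TAA TGT AGA CGT TCA CAC TGT GTG GTG ATG TGA TCT AGT CTA GCA CCC ATG TGA ACC CTG CAC GTG — ATG at 57, stop TGA at 60 → 6 nt; ATG at 78, stop TGA at 81 → 6 nt.
ORFs ≥ 6 nucleotides: frame 2 32–37 (6 nucleotides), frame 3 57–62 (6 nucleotides), frame 3 78–83 (6 nucleotides). Count = 3.

3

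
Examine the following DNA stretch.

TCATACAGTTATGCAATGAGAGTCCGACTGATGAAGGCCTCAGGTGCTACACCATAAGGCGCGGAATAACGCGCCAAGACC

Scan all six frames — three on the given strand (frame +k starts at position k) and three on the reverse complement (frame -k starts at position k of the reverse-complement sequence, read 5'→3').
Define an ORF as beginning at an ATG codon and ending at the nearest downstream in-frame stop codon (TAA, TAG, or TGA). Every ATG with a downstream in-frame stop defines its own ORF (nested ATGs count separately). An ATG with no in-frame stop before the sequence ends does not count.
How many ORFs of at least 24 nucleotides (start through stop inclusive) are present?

2

Reverse complement (5'→3'): GGTCTTGGCGCGTTATTCCGCGCCTTATGGTGTAGCACCTGAGGCCTTCATCAGTCGGACTCTCATTGCATAACTGTATGA
Frame +1: TCA TAC AGT TAT GCA ATG AGA GTC CGA CTG ATG AAG GCC TCA GGT GCT ACA CCA TAA GGC GCG GAA TAA CGC GCC AAG ACC — ATG at 16, stop TAA at 55 → 42 nt; ATG at 31, stop TAA at 55 → 27 nt.
Frame +2: CAT ACA GTT ATG CAA TGA GAG TCC GAC TGA TGA AGG CCT CAG GTG CTA CAC CAT AAG GCG CGG AAT AAC GCG CCA AGA — ATG at 11, stop TGA at 17 → 9 nt.
Frame +3: ATA CAG TTA TGC AAT GAG AGT CCG ACT GAT GAA GGC CTC AGG TGC TAC ACC ATA AGG CGC GGA ATA ACG CGC CAA GAC — no ATG→stop ORF.
Frame -1: GGT CTT GGC GCG TTA TTC CGC GCC TTA TGG TGT AGC ACC TGA GGC CTT CAT CAG TCG GAC TCT CAT TGC ATA ACT GTA TGA — no ATG→stop ORF.
Frame -2: GTC TTG GCG CGT TAT TCC GCG CCT TAT GGT GTA GCA CCT GAG GCC TTC ATC AGT CGG ACT CTC ATT GCA TAA CTG TAT — no ATG→stop ORF.
Frame -3: TCT TGG CGC GTT ATT CCG CGC CTT ATG GTG TAG CAC CTG AGG CCT TCA TCA GTC GGA CTC TCA TTG CAT AAC TGT ATG — ATG at 27, stop TAG at 33 → 9 nt.
ORFs ≥ 24 nucleotides: frame +1 16–57 (42 nucleotides), frame +1 31–57 (27 nucleotides). Count = 2.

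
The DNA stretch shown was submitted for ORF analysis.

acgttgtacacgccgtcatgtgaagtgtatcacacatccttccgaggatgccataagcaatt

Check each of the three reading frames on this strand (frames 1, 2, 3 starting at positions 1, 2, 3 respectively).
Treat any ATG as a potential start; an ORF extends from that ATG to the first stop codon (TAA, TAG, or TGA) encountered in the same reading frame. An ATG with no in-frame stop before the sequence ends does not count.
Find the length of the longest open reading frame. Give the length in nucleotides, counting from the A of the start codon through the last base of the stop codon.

9

Frame 1: ACG TTG TAC ACG CCG TCA TGT GAA GTG TAT CAC ACA TCC TTC CGA GGA TGC CAT AAG CAA — no ATG→stop ORF.
Frame 2: CGT TGT ACA CGC CGT CAT GTG AAG TGT ATC ACA CAT CCT TCC GAG GAT GCC ATA AGC AAT — no ATG→stop ORF.
Frame 3: GTT GTA CAC GCC GTC ATG TGA AGT GTA TCA CAC ATC CTT CCG AGG ATG CCA TAA GCA ATT — ATG at 18, stop TGA at 21 → 6 nt; ATG at 48, stop TAA at 54 → 9 nt.
Longest: frame 3, positions 48–56, 9 nt = 3 codons = 2 aa. → 9 nucleotides.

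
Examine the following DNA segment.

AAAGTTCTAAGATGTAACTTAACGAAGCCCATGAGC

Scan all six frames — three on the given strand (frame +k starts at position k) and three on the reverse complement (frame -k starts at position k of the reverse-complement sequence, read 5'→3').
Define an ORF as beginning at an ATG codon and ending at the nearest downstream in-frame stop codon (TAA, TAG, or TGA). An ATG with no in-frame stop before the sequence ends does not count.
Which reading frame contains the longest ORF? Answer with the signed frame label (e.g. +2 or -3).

+3

Reverse complement (5'→3'): GCTCATGGGCTTCGTTAAGTTACATCTTAGAACTTT
Frame +1: AAA GTT CTA AGA TGT AAC TTA ACG AAG CCC ATG AGC — no ATG→stop ORF.
Frame +2: AAG TTC TAA GAT GTA ACT TAA CGA AGC CCA TGA — no ATG→stop ORF.
Frame +3: AGT TCT AAG ATG TAA CTT AAC GAA GCC CAT GAG — ATG at 12, stop TAA at 15 → 6 nt.
Frame -1: GCT CAT GGG CTT CGT TAA GTT ACA TCT TAG AAC TTT — no ATG→stop ORF.
Frame -2: CTC ATG GGC TTC GTT AAG TTA CAT CTT AGA ACT — no ATG→stop ORF.
Frame -3: TCA TGG GCT TCG TTA AGT TAC ATC TTA GAA CTT — no ATG→stop ORF.
Longest ORF is 6 nt in frame +3 (positions 12–17).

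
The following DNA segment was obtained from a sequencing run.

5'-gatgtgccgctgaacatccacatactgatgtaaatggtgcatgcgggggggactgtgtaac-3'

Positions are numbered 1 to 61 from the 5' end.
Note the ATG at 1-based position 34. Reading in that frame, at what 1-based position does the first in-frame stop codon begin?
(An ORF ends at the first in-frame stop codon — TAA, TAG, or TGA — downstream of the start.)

Codons from position 34: ATG (34–36), GTG (37–39), CAT (40–42), GCG (43–45), GGG (46–48), GGG (49–51), ACT (52–54), GTG (55–57), TAA (58–60).
TAA is a stop codon; it begins at position 58.

58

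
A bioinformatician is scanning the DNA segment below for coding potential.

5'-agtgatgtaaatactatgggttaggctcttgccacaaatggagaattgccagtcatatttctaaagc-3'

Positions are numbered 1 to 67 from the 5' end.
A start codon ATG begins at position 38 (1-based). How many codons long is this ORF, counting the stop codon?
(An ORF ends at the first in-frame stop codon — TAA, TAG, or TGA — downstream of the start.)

9

Codons from position 38: ATG (38–40), GAG (41–43), AAT (44–46), TGC (47–49), CAG (50–52), TCA (53–55), TAT (56–58), TTC (59–61), TAA (62–64).
TAA is the first in-frame stop; that's 9 codons including the stop.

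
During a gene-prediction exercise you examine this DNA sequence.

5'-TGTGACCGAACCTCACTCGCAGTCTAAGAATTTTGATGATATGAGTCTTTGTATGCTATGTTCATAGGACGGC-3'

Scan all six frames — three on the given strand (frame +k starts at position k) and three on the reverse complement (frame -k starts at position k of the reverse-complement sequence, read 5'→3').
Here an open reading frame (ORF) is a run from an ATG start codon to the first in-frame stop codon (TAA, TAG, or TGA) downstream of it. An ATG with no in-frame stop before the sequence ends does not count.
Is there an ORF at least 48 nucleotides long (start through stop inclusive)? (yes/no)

no

Reverse complement (5'→3'): GCCGTCCTATGAACATAGCATACAAAGACTCATATCATCAAAATTCTTAGACTGCGAGTGAGGTTCGGTCACA
Frame +1: TGT GAC CGA ACC TCA CTC GCA GTC TAA GAA TTT TGA TGA TAT GAG TCT TTG TAT GCT ATG TTC ATA GGA CGG — no ATG→stop ORF.
Frame +2: GTG ACC GAA CCT CAC TCG CAG TCT AAG AAT TTT GAT GAT ATG AGT CTT TGT ATG CTA TGT TCA TAG GAC GGC — ATG at 41, stop TAG at 65 → 27 nt; ATG at 53, stop TAG at 65 → 15 nt.
Frame +3: TGA CCG AAC CTC ACT CGC AGT CTA AGA ATT TTG ATG ATA TGA GTC TTT GTA TGC TAT GTT CAT AGG ACG — ATG at 36, stop TGA at 42 → 9 nt.
Frame -1: GCC GTC CTA TGA ACA TAG CAT ACA AAG ACT CAT ATC ATC AAA ATT CTT AGA CTG CGA GTG AGG TTC GGT CAC — no ATG→stop ORF.
Frame -2: CCG TCC TAT GAA CAT AGC ATA CAA AGA CTC ATA TCA TCA AAA TTC TTA GAC TGC GAG TGA GGT TCG GTC ACA — no ATG→stop ORF.
Frame -3: CGT CCT ATG AAC ATA GCA TAC AAA GAC TCA TAT CAT CAA AAT TCT TAG ACT GCG AGT GAG GTT CGG TCA — ATG at 9, stop TAG at 48 → 42 nt.
Largest ORF found is 42 nucleotides < 48, so no.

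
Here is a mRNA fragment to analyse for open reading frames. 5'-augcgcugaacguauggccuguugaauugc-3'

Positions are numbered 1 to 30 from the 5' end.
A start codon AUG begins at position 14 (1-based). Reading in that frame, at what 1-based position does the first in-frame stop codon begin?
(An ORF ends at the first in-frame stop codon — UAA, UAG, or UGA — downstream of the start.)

23

Codons from position 14: AUG (14–16), GCC (17–19), UGU (20–22), UGA (23–25).
UGA is a stop codon; it begins at position 23.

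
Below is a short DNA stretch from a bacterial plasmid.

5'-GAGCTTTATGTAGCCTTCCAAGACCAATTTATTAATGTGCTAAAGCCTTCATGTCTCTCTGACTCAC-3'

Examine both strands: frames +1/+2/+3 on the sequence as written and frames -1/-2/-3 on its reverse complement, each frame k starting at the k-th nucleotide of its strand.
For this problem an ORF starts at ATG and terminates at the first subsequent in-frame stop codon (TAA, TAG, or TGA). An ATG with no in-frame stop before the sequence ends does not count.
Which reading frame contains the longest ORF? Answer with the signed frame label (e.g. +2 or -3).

Reverse complement (5'→3'): GTGAGTCAGAGAGACATGAAGGCTTTAGCACATTAATAAATTGGTCTTGGAAGGCTACATAAAGCTC
Frame +1: GAG CTT TAT GTA GCC TTC CAA GAC CAA TTT ATT AAT GTG CTA AAG CCT TCA TGT CTC TCT GAC TCA — no ATG→stop ORF.
Frame +2: AGC TTT ATG TAG CCT TCC AAG ACC AAT TTA TTA ATG TGC TAA AGC CTT CAT GTC TCT CTG ACT CAC — ATG at 8, stop TAG at 11 → 6 nt; ATG at 35, stop TAA at 41 → 9 nt.
Frame +3: GCT TTA TGT AGC CTT CCA AGA CCA ATT TAT TAA TGT GCT AAA GCC TTC ATG TCT CTC TGA CTC — ATG at 51, stop TGA at 60 → 12 nt.
Frame -1: GTG AGT CAG AGA GAC ATG AAG GCT TTA GCA CAT TAA TAA ATT GGT CTT GGA AGG CTA CAT AAA GCT — ATG at 16, stop TAA at 34 → 21 nt.
Frame -2: TGA GTC AGA GAG ACA TGA AGG CTT TAG CAC ATT AAT AAA TTG GTC TTG GAA GGC TAC ATA AAG CTC — no ATG→stop ORF.
Frame -3: GAG TCA GAG AGA CAT GAA GGC TTT AGC ACA TTA ATA AAT TGG TCT TGG AAG GCT ACA TAA AGC — no ATG→stop ORF.
Longest ORF is 21 nt in frame -1 (positions 16–36).

-1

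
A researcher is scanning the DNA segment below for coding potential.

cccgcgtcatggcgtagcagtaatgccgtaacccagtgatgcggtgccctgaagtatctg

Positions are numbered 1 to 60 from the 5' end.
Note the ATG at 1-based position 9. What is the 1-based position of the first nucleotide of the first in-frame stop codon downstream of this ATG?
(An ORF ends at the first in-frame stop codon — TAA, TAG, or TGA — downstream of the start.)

Codons from position 9: ATG (9–11), GCG (12–14), TAG (15–17).
TAG is a stop codon; it begins at position 15.

15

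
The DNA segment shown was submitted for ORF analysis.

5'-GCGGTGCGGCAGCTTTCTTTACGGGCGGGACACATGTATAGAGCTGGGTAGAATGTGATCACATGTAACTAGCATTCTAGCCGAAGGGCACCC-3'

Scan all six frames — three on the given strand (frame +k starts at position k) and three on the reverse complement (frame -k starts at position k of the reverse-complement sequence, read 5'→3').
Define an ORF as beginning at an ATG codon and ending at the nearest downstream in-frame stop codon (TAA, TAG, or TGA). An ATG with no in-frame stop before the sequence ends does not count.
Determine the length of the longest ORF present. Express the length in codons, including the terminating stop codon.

Reverse complement (5'→3'): GGGTGCCCTTCGGCTAGAATGCTAGTTACATGTGATCACATTCTACCCAGCTCTATACATGTGTCCCGCCCGTAAAGAAAGCTGCCGCACCGC
Frame +1: GCG GTG CGG CAG CTT TCT TTA CGG GCG GGA CAC ATG TAT AGA GCT GGG TAG AAT GTG ATC ACA TGT AAC TAG CAT TCT AGC CGA AGG GCA CCC — ATG at 34, stop TAG at 49 → 18 nt.
Frame +2: CGG TGC GGC AGC TTT CTT TAC GGG CGG GAC ACA TGT ATA GAG CTG GGT AGA ATG TGA TCA CAT GTA ACT AGC ATT CTA GCC GAA GGG CAC — ATG at 53, stop TGA at 56 → 6 nt.
Frame +3: GGT GCG GCA GCT TTC TTT ACG GGC GGG ACA CAT GTA TAG AGC TGG GTA GAA TGT GAT CAC ATG TAA CTA GCA TTC TAG CCG AAG GGC ACC — ATG at 63, stop TAA at 66 → 6 nt.
Frame -1: GGG TGC CCT TCG GCT AGA ATG CTA GTT ACA TGT GAT CAC ATT CTA CCC AGC TCT ATA CAT GTG TCC CGC CCG TAA AGA AAG CTG CCG CAC CGC — ATG at 19, stop TAA at 73 → 57 nt.
Frame -2: GGT GCC CTT CGG CTA GAA TGC TAG TTA CAT GTG ATC ACA TTC TAC CCA GCT CTA TAC ATG TGT CCC GCC CGT AAA GAA AGC TGC CGC ACC — no ATG→stop ORF.
Frame -3: GTG CCC TTC GGC TAG AAT GCT AGT TAC ATG TGA TCA CAT TCT ACC CAG CTC TAT ACA TGT GTC CCG CCC GTA AAG AAA GCT GCC GCA CCG — ATG at 30, stop TGA at 33 → 6 nt.
Longest: frame -1, positions 19–75, 57 nt = 19 codons = 18 aa. → 19 codons.

19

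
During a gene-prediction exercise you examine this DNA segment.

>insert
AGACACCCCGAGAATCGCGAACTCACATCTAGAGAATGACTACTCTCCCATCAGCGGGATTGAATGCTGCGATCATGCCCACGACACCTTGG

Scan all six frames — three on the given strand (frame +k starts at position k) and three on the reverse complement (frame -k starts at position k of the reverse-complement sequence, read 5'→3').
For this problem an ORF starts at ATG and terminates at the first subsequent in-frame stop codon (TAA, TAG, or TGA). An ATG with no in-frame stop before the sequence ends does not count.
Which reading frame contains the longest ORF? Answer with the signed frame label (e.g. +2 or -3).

Reverse complement (5'→3'): CCAAGGTGTCGTGGGCATGATCGCAGCATTCAATCCCGCTGATGGGAGAGTAGTCATTCTCTAGATGTGAGTTCGCGATTCTCGGGGTGTCT
Frame +1: AGA CAC CCC GAG AAT CGC GAA CTC ACA TCT AGA GAA TGA CTA CTC TCC CAT CAG CGG GAT TGA ATG CTG CGA TCA TGC CCA CGA CAC CTT — no ATG→stop ORF.
Frame +2: GAC ACC CCG AGA ATC GCG AAC TCA CAT CTA GAG AAT GAC TAC TCT CCC ATC AGC GGG ATT GAA TGC TGC GAT CAT GCC CAC GAC ACC TTG — no ATG→stop ORF.
Frame +3: ACA CCC CGA GAA TCG CGA ACT CAC ATC TAG AGA ATG ACT ACT CTC CCA TCA GCG GGA TTG AAT GCT GCG ATC ATG CCC ACG ACA CCT TGG — no ATG→stop ORF.
Frame -1: CCA AGG TGT CGT GGG CAT GAT CGC AGC ATT CAA TCC CGC TGA TGG GAG AGT AGT CAT TCT CTA GAT GTG AGT TCG CGA TTC TCG GGG TGT — no ATG→stop ORF.
Frame -2: CAA GGT GTC GTG GGC ATG ATC GCA GCA TTC AAT CCC GCT GAT GGG AGA GTA GTC ATT CTC TAG ATG TGA GTT CGC GAT TCT CGG GGT GTC — ATG at 17, stop TAG at 62 → 48 nt; ATG at 65, stop TGA at 68 → 6 nt.
Frame -3: AAG GTG TCG TGG GCA TGA TCG CAG CAT TCA ATC CCG CTG ATG GGA GAG TAG TCA TTC TCT AGA TGT GAG TTC GCG ATT CTC GGG GTG TCT — ATG at 42, stop TAG at 51 → 12 nt.
Longest ORF is 48 nt in frame -2 (positions 17–64).

-2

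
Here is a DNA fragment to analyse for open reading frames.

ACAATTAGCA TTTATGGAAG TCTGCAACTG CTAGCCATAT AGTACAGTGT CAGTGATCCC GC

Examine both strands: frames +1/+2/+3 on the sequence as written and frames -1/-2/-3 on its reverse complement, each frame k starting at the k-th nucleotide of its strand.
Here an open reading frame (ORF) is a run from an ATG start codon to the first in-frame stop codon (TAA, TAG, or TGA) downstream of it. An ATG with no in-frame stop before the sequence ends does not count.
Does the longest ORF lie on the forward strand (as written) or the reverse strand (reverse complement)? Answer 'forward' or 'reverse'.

reverse

Reverse complement (5'→3'): GCGGGATCACTGACACTGTACTATATGGCTAGCAGTTGCAGACTTCCATAAATGCTAATTGT
Frame +1: ACA ATT AGC ATT TAT GGA AGT CTG CAA CTG CTA GCC ATA TAG TAC AGT GTC AGT GAT CCC — no ATG→stop ORF.
Frame +2: CAA TTA GCA TTT ATG GAA GTC TGC AAC TGC TAG CCA TAT AGT ACA GTG TCA GTG ATC CCG — ATG at 14, stop TAG at 32 → 21 nt.
Frame +3: AAT TAG CAT TTA TGG AAG TCT GCA ACT GCT AGC CAT ATA GTA CAG TGT CAG TGA TCC CGC — no ATG→stop ORF.
Frame -1: GCG GGA TCA CTG ACA CTG TAC TAT ATG GCT AGC AGT TGC AGA CTT CCA TAA ATG CTA ATT — ATG at 25, stop TAA at 49 → 27 nt.
Frame -2: CGG GAT CAC TGA CAC TGT ACT ATA TGG CTA GCA GTT GCA GAC TTC CAT AAA TGC TAA TTG — no ATG→stop ORF.
Frame -3: GGG ATC ACT GAC ACT GTA CTA TAT GGC TAG CAG TTG CAG ACT TCC ATA AAT GCT AAT TGT — no ATG→stop ORF.
Forward-strand max 21 nt; reverse-strand max 27 nt. The reverse strand has the longer ORF.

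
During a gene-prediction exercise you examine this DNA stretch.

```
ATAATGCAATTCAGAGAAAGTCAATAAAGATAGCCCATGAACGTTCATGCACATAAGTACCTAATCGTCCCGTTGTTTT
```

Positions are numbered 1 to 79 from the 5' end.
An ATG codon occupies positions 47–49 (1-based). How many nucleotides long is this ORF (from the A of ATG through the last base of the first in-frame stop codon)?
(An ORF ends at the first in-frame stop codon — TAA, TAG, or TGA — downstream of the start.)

18

Codons from position 47: ATG (47–49), CAC (50–52), ATA (53–55), AGT (56–58), ACC (59–61), TAA (62–64).
TAA is the first in-frame stop; ORF spans 47–64, 18 nucleotides.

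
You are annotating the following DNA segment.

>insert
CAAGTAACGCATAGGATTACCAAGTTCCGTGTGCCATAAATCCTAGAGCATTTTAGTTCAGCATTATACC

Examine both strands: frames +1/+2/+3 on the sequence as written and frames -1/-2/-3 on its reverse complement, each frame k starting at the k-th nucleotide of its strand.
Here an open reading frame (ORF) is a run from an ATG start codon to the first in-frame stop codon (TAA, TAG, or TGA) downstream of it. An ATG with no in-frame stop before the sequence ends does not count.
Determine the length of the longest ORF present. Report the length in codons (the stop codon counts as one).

Reverse complement (5'→3'): GGTATAATGCTGAACTAAAATGCTCTAGGATTTATGGCACACGGAACTTGGTAATCCTATGCGTTACTTG
Frame +1: CAA GTA ACG CAT AGG ATT ACC AAG TTC CGT GTG CCA TAA ATC CTA GAG CAT TTT AGT TCA GCA TTA TAC — no ATG→stop ORF.
Frame +2: AAG TAA CGC ATA GGA TTA CCA AGT TCC GTG TGC CAT AAA TCC TAG AGC ATT TTA GTT CAG CAT TAT ACC — no ATG→stop ORF.
Frame +3: AGT AAC GCA TAG GAT TAC CAA GTT CCG TGT GCC ATA AAT CCT AGA GCA TTT TAG TTC AGC ATT ATA — no ATG→stop ORF.
Frame -1: GGT ATA ATG CTG AAC TAA AAT GCT CTA GGA TTT ATG GCA CAC GGA ACT TGG TAA TCC TAT GCG TTA CTT — ATG at 7, stop TAA at 16 → 12 nt; ATG at 34, stop TAA at 52 → 21 nt.
Frame -2: GTA TAA TGC TGA ACT AAA ATG CTC TAG GAT TTA TGG CAC ACG GAA CTT GGT AAT CCT ATG CGT TAC TTG — ATG at 20, stop TAG at 26 → 9 nt.
Frame -3: TAT AAT GCT GAA CTA AAA TGC TCT AGG ATT TAT GGC ACA CGG AAC TTG GTA ATC CTA TGC GTT ACT — no ATG→stop ORF.
Longest: frame -1, positions 34–54, 21 nt = 7 codons = 6 aa. → 7 codons.

7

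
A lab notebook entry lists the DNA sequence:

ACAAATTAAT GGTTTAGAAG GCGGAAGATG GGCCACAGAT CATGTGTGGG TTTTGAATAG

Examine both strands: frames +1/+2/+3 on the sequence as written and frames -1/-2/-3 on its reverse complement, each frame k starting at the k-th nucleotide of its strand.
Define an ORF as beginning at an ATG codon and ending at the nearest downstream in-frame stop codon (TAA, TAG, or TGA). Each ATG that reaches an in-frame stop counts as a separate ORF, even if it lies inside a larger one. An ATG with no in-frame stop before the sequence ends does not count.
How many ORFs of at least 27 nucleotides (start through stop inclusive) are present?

Reverse complement (5'→3'): CTATTCAAAACCCACACATGATCTGTGGCCCATCTTCCGCCTTCTAAACCATTAATTTGT
Frame +1: ACA AAT TAA TGG TTT AGA AGG CGG AAG ATG GGC CAC AGA TCA TGT GTG GGT TTT GAA TAG — ATG at 28, stop TAG at 58 → 33 nt.
Frame +2: CAA ATT AAT GGT TTA GAA GGC GGA AGA TGG GCC ACA GAT CAT GTG TGG GTT TTG AAT — no ATG→stop ORF.
Frame +3: AAA TTA ATG GTT TAG AAG GCG GAA GAT GGG CCA CAG ATC ATG TGT GGG TTT TGA ATA — ATG at 9, stop TAG at 15 → 9 nt; ATG at 42, stop TGA at 54 → 15 nt.
Frame -1: CTA TTC AAA ACC CAC ACA TGA TCT GTG GCC CAT CTT CCG CCT TCT AAA CCA TTA ATT TGT — no ATG→stop ORF.
Frame -2: TAT TCA AAA CCC ACA CAT GAT CTG TGG CCC ATC TTC CGC CTT CTA AAC CAT TAA TTT — no ATG→stop ORF.
Frame -3: ATT CAA AAC CCA CAC ATG ATC TGT GGC CCA TCT TCC GCC TTC TAA ACC ATT AAT TTG — ATG at 18, stop TAA at 45 → 30 nt.
ORFs ≥ 27 nucleotides: frame +1 28–60 (33 nucleotides), frame -3 18–47 (30 nucleotides). Count = 2.

2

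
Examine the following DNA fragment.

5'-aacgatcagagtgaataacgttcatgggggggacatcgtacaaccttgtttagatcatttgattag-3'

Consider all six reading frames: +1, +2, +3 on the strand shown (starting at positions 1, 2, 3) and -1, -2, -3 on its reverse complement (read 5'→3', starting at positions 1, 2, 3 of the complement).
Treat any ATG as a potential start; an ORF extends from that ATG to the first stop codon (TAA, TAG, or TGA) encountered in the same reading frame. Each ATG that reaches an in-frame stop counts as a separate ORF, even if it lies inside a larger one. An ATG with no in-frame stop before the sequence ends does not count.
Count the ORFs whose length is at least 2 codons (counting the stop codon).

Reverse complement (5'→3'): CTAATCAAATGATCTAAACAAGGTTGTACGATGTCCCCCCCATGAACGTTATTCACTCTGATCGTT
Frame +1: AAC GAT CAG AGT GAA TAA CGT TCA TGG GGG GGA CAT CGT ACA ACC TTG TTT AGA TCA TTT GAT TAG — no ATG→stop ORF.
Frame +2: ACG ATC AGA GTG AAT AAC GTT CAT GGG GGG GAC ATC GTA CAA CCT TGT TTA GAT CAT TTG ATT — no ATG→stop ORF.
Frame +3: CGA TCA GAG TGA ATA ACG TTC ATG GGG GGG ACA TCG TAC AAC CTT GTT TAG ATC ATT TGA TTA — ATG at 24, stop TAG at 51 → 30 nt.
Frame -1: CTA ATC AAA TGA TCT AAA CAA GGT TGT ACG ATG TCC CCC CCA TGA ACG TTA TTC ACT CTG ATC GTT — ATG at 31, stop TGA at 43 → 15 nt.
Frame -2: TAA TCA AAT GAT CTA AAC AAG GTT GTA CGA TGT CCC CCC CAT GAA CGT TAT TCA CTC TGA TCG — no ATG→stop ORF.
Frame -3: AAT CAA ATG ATC TAA ACA AGG TTG TAC GAT GTC CCC CCC ATG AAC GTT ATT CAC TCT GAT CGT — ATG at 9, stop TAA at 15 → 9 nt.
ORFs ≥ 2 codons: frame +3 24–53 (10 codons), frame -1 31–45 (5 codons), frame -3 9–17 (3 codons). Count = 3.

3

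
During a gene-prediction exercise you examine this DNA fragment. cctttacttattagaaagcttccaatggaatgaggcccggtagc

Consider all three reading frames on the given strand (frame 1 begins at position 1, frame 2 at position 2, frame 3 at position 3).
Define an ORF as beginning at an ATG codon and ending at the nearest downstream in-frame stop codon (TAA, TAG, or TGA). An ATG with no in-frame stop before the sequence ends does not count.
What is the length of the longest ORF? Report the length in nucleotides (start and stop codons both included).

Frame 1: CCT TTA CTT ATT AGA AAG CTT CCA ATG GAA TGA GGC CCG GTA — ATG at 25, stop TGA at 31 → 9 nt.
Frame 2: CTT TAC TTA TTA GAA AGC TTC CAA TGG AAT GAG GCC CGG TAG — no ATG→stop ORF.
Frame 3: TTT ACT TAT TAG AAA GCT TCC AAT GGA ATG AGG CCC GGT AGC — no ATG→stop ORF.
Longest: frame 1, positions 25–33, 9 nt = 3 codons = 2 aa. → 9 nucleotides.

9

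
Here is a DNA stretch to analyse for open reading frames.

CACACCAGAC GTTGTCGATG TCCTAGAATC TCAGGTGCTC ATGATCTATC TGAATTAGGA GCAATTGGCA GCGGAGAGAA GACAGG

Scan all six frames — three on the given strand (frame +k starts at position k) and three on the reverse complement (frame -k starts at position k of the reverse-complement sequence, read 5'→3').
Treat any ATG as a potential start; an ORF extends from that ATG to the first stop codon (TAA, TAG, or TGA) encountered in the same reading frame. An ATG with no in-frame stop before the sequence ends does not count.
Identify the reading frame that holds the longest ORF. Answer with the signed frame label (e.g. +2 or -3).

+2

Reverse complement (5'→3'): CCTGTCTTCTCTCCGCTGCCAATTGCTCCTAATTCAGATAGATCATGAGCACCTGAGATTCTAGGACATCGACAACGTCTGGTGTG
Frame +1: CAC ACC AGA CGT TGT CGA TGT CCT AGA ATC TCA GGT GCT CAT GAT CTA TCT GAA TTA GGA GCA ATT GGC AGC GGA GAG AAG ACA — no ATG→stop ORF.
Frame +2: ACA CCA GAC GTT GTC GAT GTC CTA GAA TCT CAG GTG CTC ATG ATC TAT CTG AAT TAG GAG CAA TTG GCA GCG GAG AGA AGA CAG — ATG at 41, stop TAG at 56 → 18 nt.
Frame +3: CAC CAG ACG TTG TCG ATG TCC TAG AAT CTC AGG TGC TCA TGA TCT ATC TGA ATT AGG AGC AAT TGG CAG CGG AGA GAA GAC AGG — ATG at 18, stop TAG at 24 → 9 nt.
Frame -1: CCT GTC TTC TCT CCG CTG CCA ATT GCT CCT AAT TCA GAT AGA TCA TGA GCA CCT GAG ATT CTA GGA CAT CGA CAA CGT CTG GTG — no ATG→stop ORF.
Frame -2: CTG TCT TCT CTC CGC TGC CAA TTG CTC CTA ATT CAG ATA GAT CAT GAG CAC CTG AGA TTC TAG GAC ATC GAC AAC GTC TGG TGT — no ATG→stop ORF.
Frame -3: TGT CTT CTC TCC GCT GCC AAT TGC TCC TAA TTC AGA TAG ATC ATG AGC ACC TGA GAT TCT AGG ACA TCG ACA ACG TCT GGT GTG — ATG at 45, stop TGA at 54 → 12 nt.
Longest ORF is 18 nt in frame +2 (positions 41–58).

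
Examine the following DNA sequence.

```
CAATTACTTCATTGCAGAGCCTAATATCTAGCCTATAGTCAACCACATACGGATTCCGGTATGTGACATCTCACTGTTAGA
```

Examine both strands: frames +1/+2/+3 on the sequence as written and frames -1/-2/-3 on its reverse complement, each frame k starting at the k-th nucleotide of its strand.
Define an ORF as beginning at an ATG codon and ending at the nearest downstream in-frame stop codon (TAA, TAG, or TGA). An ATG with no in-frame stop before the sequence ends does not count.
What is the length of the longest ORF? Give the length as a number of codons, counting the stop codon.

14

Reverse complement (5'→3'): TCTAACAGTGAGATGTCACATACCGGAATCCGTATGTGGTTGACTATAGGCTAGATATTAGGCTCTGCAATGAAGTAATTG
Frame +1: CAA TTA CTT CAT TGC AGA GCC TAA TAT CTA GCC TAT AGT CAA CCA CAT ACG GAT TCC GGT ATG TGA CAT CTC ACT GTT AGA — ATG at 61, stop TGA at 64 → 6 nt.
Frame +2: AAT TAC TTC ATT GCA GAG CCT AAT ATC TAG CCT ATA GTC AAC CAC ATA CGG ATT CCG GTA TGT GAC ATC TCA CTG TTA — no ATG→stop ORF.
Frame +3: ATT ACT TCA TTG CAG AGC CTA ATA TCT AGC CTA TAG TCA ACC ACA TAC GGA TTC CGG TAT GTG ACA TCT CAC TGT TAG — no ATG→stop ORF.
Frame -1: TCT AAC AGT GAG ATG TCA CAT ACC GGA ATC CGT ATG TGG TTG ACT ATA GGC TAG ATA TTA GGC TCT GCA ATG AAG TAA TTG — ATG at 13, stop TAG at 52 → 42 nt; ATG at 34, stop TAG at 52 → 21 nt; ATG at 70, stop TAA at 76 → 9 nt.
Frame -2: CTA ACA GTG AGA TGT CAC ATA CCG GAA TCC GTA TGT GGT TGA CTA TAG GCT AGA TAT TAG GCT CTG CAA TGA AGT AAT — no ATG→stop ORF.
Frame -3: TAA CAG TGA GAT GTC ACA TAC CGG AAT CCG TAT GTG GTT GAC TAT AGG CTA GAT ATT AGG CTC TGC AAT GAA GTA ATT — no ATG→stop ORF.
Longest: frame -1, positions 13–54, 42 nt = 14 codons = 13 aa. → 14 codons.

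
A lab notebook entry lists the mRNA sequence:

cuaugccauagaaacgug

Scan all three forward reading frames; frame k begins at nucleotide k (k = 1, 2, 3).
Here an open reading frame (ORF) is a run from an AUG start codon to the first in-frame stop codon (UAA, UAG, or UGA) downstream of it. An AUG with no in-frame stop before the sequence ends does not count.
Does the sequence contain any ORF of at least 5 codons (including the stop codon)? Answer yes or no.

no

Frame 1: CUA UGC CAU AGA AAC GUG — no AUG→stop ORF.
Frame 2: UAU GCC AUA GAA ACG — no AUG→stop ORF.
Frame 3: AUG CCA UAG AAA CGU — AUG at 3, stop UAG at 9 → 9 nt.
Largest ORF found is 3 codons < 5, so no.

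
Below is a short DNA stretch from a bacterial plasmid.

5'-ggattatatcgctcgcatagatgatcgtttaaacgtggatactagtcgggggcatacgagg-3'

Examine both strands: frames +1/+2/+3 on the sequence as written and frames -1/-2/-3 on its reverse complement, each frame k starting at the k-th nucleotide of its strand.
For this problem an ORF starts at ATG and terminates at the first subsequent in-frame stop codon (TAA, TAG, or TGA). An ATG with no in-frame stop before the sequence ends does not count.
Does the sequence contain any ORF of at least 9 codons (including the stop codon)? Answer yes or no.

Reverse complement (5'→3'): CCTCGTATGCCCCCGACTAGTATCCACGTTTAAACGATCATCTATGCGAGCGATATAATCC
Frame +1: GGA TTA TAT CGC TCG CAT AGA TGA TCG TTT AAA CGT GGA TAC TAG TCG GGG GCA TAC GAG — no ATG→stop ORF.
Frame +2: GAT TAT ATC GCT CGC ATA GAT GAT CGT TTA AAC GTG GAT ACT AGT CGG GGG CAT ACG AGG — no ATG→stop ORF.
Frame +3: ATT ATA TCG CTC GCA TAG ATG ATC GTT TAA ACG TGG ATA CTA GTC GGG GGC ATA CGA — ATG at 21, stop TAA at 30 → 12 nt.
Frame -1: CCT CGT ATG CCC CCG ACT AGT ATC CAC GTT TAA ACG ATC ATC TAT GCG AGC GAT ATA ATC — ATG at 7, stop TAA at 31 → 27 nt.
Frame -2: CTC GTA TGC CCC CGA CTA GTA TCC ACG TTT AAA CGA TCA TCT ATG CGA GCG ATA TAA TCC — ATG at 44, stop TAA at 56 → 15 nt.
Frame -3: TCG TAT GCC CCC GAC TAG TAT CCA CGT TTA AAC GAT CAT CTA TGC GAG CGA TAT AAT — no ATG→stop ORF.
Frame -1 has an ORF of 9 codons (positions 7–33) ≥ 9, so yes.

yes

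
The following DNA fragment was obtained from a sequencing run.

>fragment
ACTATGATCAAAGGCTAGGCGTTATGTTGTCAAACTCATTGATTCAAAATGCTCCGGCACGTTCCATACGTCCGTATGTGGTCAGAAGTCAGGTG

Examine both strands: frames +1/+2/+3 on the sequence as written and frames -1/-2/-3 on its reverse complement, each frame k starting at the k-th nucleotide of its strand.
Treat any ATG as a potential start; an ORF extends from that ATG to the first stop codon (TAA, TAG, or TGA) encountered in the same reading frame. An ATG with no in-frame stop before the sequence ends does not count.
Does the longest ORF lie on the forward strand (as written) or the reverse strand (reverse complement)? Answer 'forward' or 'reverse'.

reverse

Reverse complement (5'→3'): CACCTGACTTCTGACCACATACGGACGTATGGAACGTGCCGGAGCATTTTGAATCAATGAGTTTGACAACATAACGCCTAGCCTTTGATCATAGT
Frame +1: ACT ATG ATC AAA GGC TAG GCG TTA TGT TGT CAA ACT CAT TGA TTC AAA ATG CTC CGG CAC GTT CCA TAC GTC CGT ATG TGG TCA GAA GTC AGG — ATG at 4, stop TAG at 16 → 15 nt.
Frame +2: CTA TGA TCA AAG GCT AGG CGT TAT GTT GTC AAA CTC ATT GAT TCA AAA TGC TCC GGC ACG TTC CAT ACG TCC GTA TGT GGT CAG AAG TCA GGT — no ATG→stop ORF.
Frame +3: TAT GAT CAA AGG CTA GGC GTT ATG TTG TCA AAC TCA TTG ATT CAA AAT GCT CCG GCA CGT TCC ATA CGT CCG TAT GTG GTC AGA AGT CAG GTG — no ATG→stop ORF.
Frame -1: CAC CTG ACT TCT GAC CAC ATA CGG ACG TAT GGA ACG TGC CGG AGC ATT TTG AAT CAA TGA GTT TGA CAA CAT AAC GCC TAG CCT TTG ATC ATA — no ATG→stop ORF.
Frame -2: ACC TGA CTT CTG ACC ACA TAC GGA CGT ATG GAA CGT GCC GGA GCA TTT TGA ATC AAT GAG TTT GAC AAC ATA ACG CCT AGC CTT TGA TCA TAG — ATG at 29, stop TGA at 50 → 24 nt.
Frame -3: CCT GAC TTC TGA CCA CAT ACG GAC GTA TGG AAC GTG CCG GAG CAT TTT GAA TCA ATG AGT TTG ACA ACA TAA CGC CTA GCC TTT GAT CAT AGT — ATG at 57, stop TAA at 72 → 18 nt.
Forward-strand max 15 nt; reverse-strand max 24 nt. The reverse strand has the longer ORF.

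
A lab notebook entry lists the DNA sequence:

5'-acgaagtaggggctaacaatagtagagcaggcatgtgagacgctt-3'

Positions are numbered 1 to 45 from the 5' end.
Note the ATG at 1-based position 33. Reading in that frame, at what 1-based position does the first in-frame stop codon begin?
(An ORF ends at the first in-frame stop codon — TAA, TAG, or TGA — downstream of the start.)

36

Codons from position 33: ATG (33–35), TGA (36–38).
TGA is a stop codon; it begins at position 36.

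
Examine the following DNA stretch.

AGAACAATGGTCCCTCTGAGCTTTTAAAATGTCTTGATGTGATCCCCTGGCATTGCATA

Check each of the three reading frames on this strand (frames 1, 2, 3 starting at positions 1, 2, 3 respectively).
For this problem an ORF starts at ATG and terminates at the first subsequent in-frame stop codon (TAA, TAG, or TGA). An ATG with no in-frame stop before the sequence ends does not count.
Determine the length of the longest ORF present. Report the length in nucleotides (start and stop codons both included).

Frame 1: AGA ACA ATG GTC CCT CTG AGC TTT TAA AAT GTC TTG ATG TGA TCC CCT GGC ATT GCA — ATG at 7, stop TAA at 25 → 21 nt; ATG at 37, stop TGA at 40 → 6 nt.
Frame 2: GAA CAA TGG TCC CTC TGA GCT TTT AAA ATG TCT TGA TGT GAT CCC CTG GCA TTG CAT — ATG at 29, stop TGA at 35 → 9 nt.
Frame 3: AAC AAT GGT CCC TCT GAG CTT TTA AAA TGT CTT GAT GTG ATC CCC TGG CAT TGC ATA — no ATG→stop ORF.
Longest: frame 1, positions 7–27, 21 nt = 7 codons = 6 aa. → 21 nucleotides.

21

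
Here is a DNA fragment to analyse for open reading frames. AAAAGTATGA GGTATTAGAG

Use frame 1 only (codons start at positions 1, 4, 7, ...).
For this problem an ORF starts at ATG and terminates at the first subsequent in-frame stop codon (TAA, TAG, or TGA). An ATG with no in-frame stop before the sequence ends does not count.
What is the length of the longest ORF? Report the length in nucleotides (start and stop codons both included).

Frame 1: AAA AGT ATG AGG TAT TAG — ATG at 7, stop TAG at 16 → 12 nt.
Longest: frame 1, positions 7–18, 12 nt = 4 codons = 3 aa. → 12 nucleotides.

12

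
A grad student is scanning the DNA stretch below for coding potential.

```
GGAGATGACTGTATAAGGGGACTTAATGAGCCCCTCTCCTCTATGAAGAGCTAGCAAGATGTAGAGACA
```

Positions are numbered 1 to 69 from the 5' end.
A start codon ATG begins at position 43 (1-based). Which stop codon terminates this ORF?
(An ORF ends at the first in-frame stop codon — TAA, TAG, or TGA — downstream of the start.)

TAG

Codons from position 43: ATG (43–45), AAG (46–48), AGC (49–51), TAG (52–54).
The first in-frame stop codon is TAG.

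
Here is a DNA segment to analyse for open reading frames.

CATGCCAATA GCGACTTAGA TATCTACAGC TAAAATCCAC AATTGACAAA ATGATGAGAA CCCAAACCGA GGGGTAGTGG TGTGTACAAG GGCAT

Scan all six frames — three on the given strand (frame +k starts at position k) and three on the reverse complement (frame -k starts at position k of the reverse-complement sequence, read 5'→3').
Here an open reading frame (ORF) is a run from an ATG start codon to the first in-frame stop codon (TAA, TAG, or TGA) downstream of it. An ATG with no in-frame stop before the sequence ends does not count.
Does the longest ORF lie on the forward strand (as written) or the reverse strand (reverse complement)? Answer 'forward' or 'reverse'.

Reverse complement (5'→3'): ATGCCCTTGTACACACCACTACCCCTCGGTTTGGGTTCTCATCATTTTGTCAATTGTGGATTTTAGCTGTAGATATCTAAGTCGCTATTGGCATG
Frame +1: CAT GCC AAT AGC GAC TTA GAT ATC TAC AGC TAA AAT CCA CAA TTG ACA AAA TGA TGA GAA CCC AAA CCG AGG GGT AGT GGT GTG TAC AAG GGC — no ATG→stop ORF.
Frame +2: ATG CCA ATA GCG ACT TAG ATA TCT ACA GCT AAA ATC CAC AAT TGA CAA AAT GAT GAG AAC CCA AAC CGA GGG GTA GTG GTG TGT ACA AGG GCA — ATG at 2, stop TAG at 17 → 18 nt.
Frame +3: TGC CAA TAG CGA CTT AGA TAT CTA CAG CTA AAA TCC ACA ATT GAC AAA ATG ATG AGA ACC CAA ACC GAG GGG TAG TGG TGT GTA CAA GGG CAT — ATG at 51, stop TAG at 75 → 27 nt; ATG at 54, stop TAG at 75 → 24 nt.
Frame -1: ATG CCC TTG TAC ACA CCA CTA CCC CTC GGT TTG GGT TCT CAT CAT TTT GTC AAT TGT GGA TTT TAG CTG TAG ATA TCT AAG TCG CTA TTG GCA — ATG at 1, stop TAG at 64 → 66 nt.
Frame -2: TGC CCT TGT ACA CAC CAC TAC CCC TCG GTT TGG GTT CTC ATC ATT TTG TCA ATT GTG GAT TTT AGC TGT AGA TAT CTA AGT CGC TAT TGG CAT — no ATG→stop ORF.
Frame -3: GCC CTT GTA CAC ACC ACT ACC CCT CGG TTT GGG TTC TCA TCA TTT TGT CAA TTG TGG ATT TTA GCT GTA GAT ATC TAA GTC GCT ATT GGC ATG — no ATG→stop ORF.
Forward-strand max 27 nt; reverse-strand max 66 nt. The reverse strand has the longer ORF.

reverse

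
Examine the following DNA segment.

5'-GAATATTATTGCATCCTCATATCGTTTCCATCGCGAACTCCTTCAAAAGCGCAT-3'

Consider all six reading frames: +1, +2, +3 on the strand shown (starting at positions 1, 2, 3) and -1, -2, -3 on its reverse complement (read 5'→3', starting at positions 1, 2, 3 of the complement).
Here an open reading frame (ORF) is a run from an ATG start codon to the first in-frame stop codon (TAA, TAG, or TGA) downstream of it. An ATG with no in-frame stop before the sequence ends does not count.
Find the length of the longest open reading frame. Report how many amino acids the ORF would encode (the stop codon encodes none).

Reverse complement (5'→3'): ATGCGCTTTTGAAGGAGTTCGCGATGGAAACGATATGAGGATGCAATAATATTC
Frame +1: GAA TAT TAT TGC ATC CTC ATA TCG TTT CCA TCG CGA ACT CCT TCA AAA GCG CAT — no ATG→stop ORF.
Frame +2: AAT ATT ATT GCA TCC TCA TAT CGT TTC CAT CGC GAA CTC CTT CAA AAG CGC — no ATG→stop ORF.
Frame +3: ATA TTA TTG CAT CCT CAT ATC GTT TCC ATC GCG AAC TCC TTC AAA AGC GCA — no ATG→stop ORF.
Frame -1: ATG CGC TTT TGA AGG AGT TCG CGA TGG AAA CGA TAT GAG GAT GCA ATA ATA TTC — ATG at 1, stop TGA at 10 → 12 nt.
Frame -2: TGC GCT TTT GAA GGA GTT CGC GAT GGA AAC GAT ATG AGG ATG CAA TAA TAT — ATG at 35, stop TAA at 47 → 15 nt; ATG at 41, stop TAA at 47 → 9 nt.
Frame -3: GCG CTT TTG AAG GAG TTC GCG ATG GAA ACG ATA TGA GGA TGC AAT AAT ATT — ATG at 24, stop TGA at 36 → 15 nt.
Longest: frame -2, positions 35–49, 15 nt = 5 codons = 4 aa. → 4 amino acids.

4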